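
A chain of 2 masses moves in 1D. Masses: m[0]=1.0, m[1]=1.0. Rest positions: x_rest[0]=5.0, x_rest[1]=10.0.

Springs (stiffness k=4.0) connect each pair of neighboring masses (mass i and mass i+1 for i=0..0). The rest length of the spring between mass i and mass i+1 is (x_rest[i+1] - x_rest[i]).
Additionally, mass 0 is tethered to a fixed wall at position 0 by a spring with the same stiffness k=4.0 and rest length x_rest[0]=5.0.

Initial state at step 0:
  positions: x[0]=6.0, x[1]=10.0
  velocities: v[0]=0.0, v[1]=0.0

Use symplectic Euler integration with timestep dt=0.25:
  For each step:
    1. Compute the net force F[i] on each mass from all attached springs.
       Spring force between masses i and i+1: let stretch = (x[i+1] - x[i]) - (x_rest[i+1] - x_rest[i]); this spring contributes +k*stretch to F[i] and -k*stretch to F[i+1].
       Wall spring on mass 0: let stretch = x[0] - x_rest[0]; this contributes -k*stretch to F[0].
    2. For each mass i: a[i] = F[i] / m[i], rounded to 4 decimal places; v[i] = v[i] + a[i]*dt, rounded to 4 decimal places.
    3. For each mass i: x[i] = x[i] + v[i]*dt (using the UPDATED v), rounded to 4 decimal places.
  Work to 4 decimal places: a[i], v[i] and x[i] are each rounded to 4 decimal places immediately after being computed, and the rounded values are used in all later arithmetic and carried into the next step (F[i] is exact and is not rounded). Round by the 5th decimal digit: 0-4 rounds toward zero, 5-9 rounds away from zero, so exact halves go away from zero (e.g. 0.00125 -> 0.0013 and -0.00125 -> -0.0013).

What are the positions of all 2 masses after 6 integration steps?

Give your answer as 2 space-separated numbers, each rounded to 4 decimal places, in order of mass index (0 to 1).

Answer: 5.3899 9.4893

Derivation:
Step 0: x=[6.0000 10.0000] v=[0.0000 0.0000]
Step 1: x=[5.5000 10.2500] v=[-2.0000 1.0000]
Step 2: x=[4.8125 10.5625] v=[-2.7500 1.2500]
Step 3: x=[4.3594 10.6875] v=[-1.8125 0.5000]
Step 4: x=[4.3985 10.4805] v=[0.1562 -0.8281]
Step 5: x=[4.8584 10.0030] v=[1.8397 -1.9101]
Step 6: x=[5.3899 9.4893] v=[2.1259 -2.0547]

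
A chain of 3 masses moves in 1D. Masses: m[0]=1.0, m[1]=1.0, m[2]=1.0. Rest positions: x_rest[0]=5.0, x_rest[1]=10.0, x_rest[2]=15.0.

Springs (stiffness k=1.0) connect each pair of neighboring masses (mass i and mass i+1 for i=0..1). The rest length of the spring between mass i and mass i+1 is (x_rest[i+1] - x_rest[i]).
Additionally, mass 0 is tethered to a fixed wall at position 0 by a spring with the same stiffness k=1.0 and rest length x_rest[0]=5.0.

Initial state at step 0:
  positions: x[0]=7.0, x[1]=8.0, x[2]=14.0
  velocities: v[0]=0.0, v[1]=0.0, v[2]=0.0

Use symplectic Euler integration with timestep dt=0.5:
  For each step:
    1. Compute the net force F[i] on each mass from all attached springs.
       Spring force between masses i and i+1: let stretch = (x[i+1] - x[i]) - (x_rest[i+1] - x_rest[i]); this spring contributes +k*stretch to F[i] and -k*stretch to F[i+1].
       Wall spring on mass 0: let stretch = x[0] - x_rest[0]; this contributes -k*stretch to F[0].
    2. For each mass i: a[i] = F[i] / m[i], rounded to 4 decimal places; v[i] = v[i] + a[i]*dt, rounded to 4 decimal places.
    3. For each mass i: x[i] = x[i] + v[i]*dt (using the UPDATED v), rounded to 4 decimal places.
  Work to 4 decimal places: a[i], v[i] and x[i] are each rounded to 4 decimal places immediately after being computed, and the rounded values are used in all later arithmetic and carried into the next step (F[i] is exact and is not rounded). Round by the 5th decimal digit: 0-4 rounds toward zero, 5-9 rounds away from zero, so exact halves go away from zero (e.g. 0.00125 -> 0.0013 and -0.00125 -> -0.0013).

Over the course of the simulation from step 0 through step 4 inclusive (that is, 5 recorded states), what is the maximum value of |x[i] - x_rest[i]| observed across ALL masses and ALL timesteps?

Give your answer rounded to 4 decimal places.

Step 0: x=[7.0000 8.0000 14.0000] v=[0.0000 0.0000 0.0000]
Step 1: x=[5.5000 9.2500 13.7500] v=[-3.0000 2.5000 -0.5000]
Step 2: x=[3.5625 10.6875 13.6250] v=[-3.8750 2.8750 -0.2500]
Step 3: x=[2.5156 11.0782 14.0157] v=[-2.0938 0.7813 0.7813]
Step 4: x=[2.9805 10.0626 14.9220] v=[0.9297 -2.0313 1.8126]
Max displacement = 2.4844

Answer: 2.4844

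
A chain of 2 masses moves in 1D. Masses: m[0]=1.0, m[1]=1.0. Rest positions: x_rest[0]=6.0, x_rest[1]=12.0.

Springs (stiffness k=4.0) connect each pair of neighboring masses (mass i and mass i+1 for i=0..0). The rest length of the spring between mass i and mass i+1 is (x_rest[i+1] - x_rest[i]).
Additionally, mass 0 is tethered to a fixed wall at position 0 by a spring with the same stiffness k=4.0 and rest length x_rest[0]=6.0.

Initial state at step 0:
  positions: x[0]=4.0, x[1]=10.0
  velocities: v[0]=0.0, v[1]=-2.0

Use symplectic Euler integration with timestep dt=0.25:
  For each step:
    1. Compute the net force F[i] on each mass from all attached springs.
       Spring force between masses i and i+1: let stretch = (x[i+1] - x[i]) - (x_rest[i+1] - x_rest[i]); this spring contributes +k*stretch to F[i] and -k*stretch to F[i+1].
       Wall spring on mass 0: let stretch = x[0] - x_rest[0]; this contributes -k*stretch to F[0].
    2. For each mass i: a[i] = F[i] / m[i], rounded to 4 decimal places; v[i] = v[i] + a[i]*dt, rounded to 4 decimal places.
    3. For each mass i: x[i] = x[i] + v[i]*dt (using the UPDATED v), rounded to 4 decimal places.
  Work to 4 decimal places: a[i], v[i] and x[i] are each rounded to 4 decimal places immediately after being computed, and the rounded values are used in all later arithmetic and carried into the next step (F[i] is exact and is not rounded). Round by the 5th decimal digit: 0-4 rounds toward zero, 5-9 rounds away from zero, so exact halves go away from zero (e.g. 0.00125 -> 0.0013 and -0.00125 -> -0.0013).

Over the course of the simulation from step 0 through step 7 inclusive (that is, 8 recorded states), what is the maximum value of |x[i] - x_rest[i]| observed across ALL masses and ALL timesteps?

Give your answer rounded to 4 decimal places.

Answer: 2.7500

Derivation:
Step 0: x=[4.0000 10.0000] v=[0.0000 -2.0000]
Step 1: x=[4.5000 9.5000] v=[2.0000 -2.0000]
Step 2: x=[5.1250 9.2500] v=[2.5000 -1.0000]
Step 3: x=[5.5000 9.4688] v=[1.5000 0.8750]
Step 4: x=[5.4922 10.1954] v=[-0.0312 2.9062]
Step 5: x=[5.2872 11.2462] v=[-0.8202 4.2030]
Step 6: x=[5.2501 12.3072] v=[-0.1484 4.2440]
Step 7: x=[5.6648 13.1039] v=[1.6586 3.1869]
Max displacement = 2.7500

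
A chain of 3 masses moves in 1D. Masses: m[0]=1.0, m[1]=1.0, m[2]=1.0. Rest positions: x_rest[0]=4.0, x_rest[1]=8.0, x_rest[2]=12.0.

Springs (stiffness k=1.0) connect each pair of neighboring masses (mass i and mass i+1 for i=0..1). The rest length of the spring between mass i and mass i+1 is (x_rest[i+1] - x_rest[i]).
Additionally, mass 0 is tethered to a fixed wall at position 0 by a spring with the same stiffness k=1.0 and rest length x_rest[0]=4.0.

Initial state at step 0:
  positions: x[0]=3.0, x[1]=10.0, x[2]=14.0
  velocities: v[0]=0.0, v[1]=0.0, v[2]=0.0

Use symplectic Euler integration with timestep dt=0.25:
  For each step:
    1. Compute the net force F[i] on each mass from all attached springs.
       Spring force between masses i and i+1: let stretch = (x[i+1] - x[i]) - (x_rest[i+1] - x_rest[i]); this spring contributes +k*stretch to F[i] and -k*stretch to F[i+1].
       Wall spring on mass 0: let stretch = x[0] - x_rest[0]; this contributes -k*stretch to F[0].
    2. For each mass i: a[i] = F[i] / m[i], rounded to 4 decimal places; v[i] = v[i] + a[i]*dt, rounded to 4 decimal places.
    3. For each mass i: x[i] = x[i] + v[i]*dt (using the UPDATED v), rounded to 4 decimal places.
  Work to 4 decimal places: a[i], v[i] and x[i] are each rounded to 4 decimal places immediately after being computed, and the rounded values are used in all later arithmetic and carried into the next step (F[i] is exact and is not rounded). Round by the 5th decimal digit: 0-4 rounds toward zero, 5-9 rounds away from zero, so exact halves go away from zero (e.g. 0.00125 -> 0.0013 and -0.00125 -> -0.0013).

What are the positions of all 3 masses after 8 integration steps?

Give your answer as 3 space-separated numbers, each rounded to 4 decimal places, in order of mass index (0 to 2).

Step 0: x=[3.0000 10.0000 14.0000] v=[0.0000 0.0000 0.0000]
Step 1: x=[3.2500 9.8125 14.0000] v=[1.0000 -0.7500 0.0000]
Step 2: x=[3.7070 9.4766 13.9883] v=[1.8281 -1.3438 -0.0469]
Step 3: x=[4.2930 9.0620 13.9446] v=[2.3438 -1.6583 -0.1748]
Step 4: x=[4.9087 8.6545 13.8457] v=[2.4628 -1.6299 -0.3955]
Step 5: x=[5.4517 8.3374 13.6724] v=[2.1721 -1.2686 -0.6933]
Step 6: x=[5.8344 8.1733 13.4156] v=[1.5306 -0.6563 -1.0271]
Step 7: x=[5.9986 8.1907 13.0812] v=[0.6567 0.0696 -1.3377]
Step 8: x=[5.9249 8.3768 12.6911] v=[-0.2949 0.7442 -1.5603]

Answer: 5.9249 8.3768 12.6911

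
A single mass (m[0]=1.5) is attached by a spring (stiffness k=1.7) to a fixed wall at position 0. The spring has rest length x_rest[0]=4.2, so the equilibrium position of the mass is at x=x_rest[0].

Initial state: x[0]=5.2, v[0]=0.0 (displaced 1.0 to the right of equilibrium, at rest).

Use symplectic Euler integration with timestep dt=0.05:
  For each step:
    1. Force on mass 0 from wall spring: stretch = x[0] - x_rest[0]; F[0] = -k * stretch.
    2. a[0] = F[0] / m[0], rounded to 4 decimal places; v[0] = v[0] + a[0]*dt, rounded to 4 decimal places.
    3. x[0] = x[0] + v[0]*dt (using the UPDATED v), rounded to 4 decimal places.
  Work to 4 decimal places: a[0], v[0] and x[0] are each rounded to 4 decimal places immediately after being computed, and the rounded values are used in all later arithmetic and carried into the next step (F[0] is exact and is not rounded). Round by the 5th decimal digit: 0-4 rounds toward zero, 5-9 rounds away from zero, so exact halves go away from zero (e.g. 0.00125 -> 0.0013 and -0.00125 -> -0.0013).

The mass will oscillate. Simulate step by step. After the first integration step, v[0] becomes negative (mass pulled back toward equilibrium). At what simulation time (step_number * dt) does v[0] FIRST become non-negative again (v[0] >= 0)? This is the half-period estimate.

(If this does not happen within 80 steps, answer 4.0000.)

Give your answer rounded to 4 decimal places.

Answer: 3.0000

Derivation:
Step 0: x=[5.2000] v=[0.0000]
Step 1: x=[5.1972] v=[-0.0567]
Step 2: x=[5.1915] v=[-0.1132]
Step 3: x=[5.1830] v=[-0.1694]
Step 4: x=[5.1717] v=[-0.2251]
Step 5: x=[5.1577] v=[-0.2802]
Step 6: x=[5.1410] v=[-0.3345]
Step 7: x=[5.1216] v=[-0.3878]
Step 8: x=[5.0996] v=[-0.4400]
Step 9: x=[5.0751] v=[-0.4910]
Step 10: x=[5.0481] v=[-0.5406]
Step 11: x=[5.0187] v=[-0.5887]
Step 12: x=[4.9869] v=[-0.6351]
Step 13: x=[4.9529] v=[-0.6797]
Step 14: x=[4.9168] v=[-0.7224]
Step 15: x=[4.8787] v=[-0.7630]
Step 16: x=[4.8386] v=[-0.8015]
Step 17: x=[4.7967] v=[-0.8377]
Step 18: x=[4.7531] v=[-0.8715]
Step 19: x=[4.7080] v=[-0.9028]
Step 20: x=[4.6614] v=[-0.9316]
Step 21: x=[4.6135] v=[-0.9577]
Step 22: x=[4.5644] v=[-0.9811]
Step 23: x=[4.5143] v=[-1.0018]
Step 24: x=[4.4633] v=[-1.0196]
Step 25: x=[4.4116] v=[-1.0345]
Step 26: x=[4.3593] v=[-1.0465]
Step 27: x=[4.3065] v=[-1.0555]
Step 28: x=[4.2534] v=[-1.0615]
Step 29: x=[4.2002] v=[-1.0645]
Step 30: x=[4.1470] v=[-1.0645]
Step 31: x=[4.0939] v=[-1.0615]
Step 32: x=[4.0411] v=[-1.0555]
Step 33: x=[3.9888] v=[-1.0465]
Step 34: x=[3.9371] v=[-1.0345]
Step 35: x=[3.8861] v=[-1.0196]
Step 36: x=[3.8360] v=[-1.0018]
Step 37: x=[3.7869] v=[-0.9812]
Step 38: x=[3.7390] v=[-0.9578]
Step 39: x=[3.6924] v=[-0.9317]
Step 40: x=[3.6473] v=[-0.9029]
Step 41: x=[3.6037] v=[-0.8716]
Step 42: x=[3.5618] v=[-0.8378]
Step 43: x=[3.5217] v=[-0.8016]
Step 44: x=[3.4835] v=[-0.7632]
Step 45: x=[3.4474] v=[-0.7226]
Step 46: x=[3.4134] v=[-0.6800]
Step 47: x=[3.3816] v=[-0.6354]
Step 48: x=[3.3522] v=[-0.5890]
Step 49: x=[3.3252] v=[-0.5410]
Step 50: x=[3.3006] v=[-0.4914]
Step 51: x=[3.2786] v=[-0.4404]
Step 52: x=[3.2592] v=[-0.3882]
Step 53: x=[3.2425] v=[-0.3349]
Step 54: x=[3.2285] v=[-0.2806]
Step 55: x=[3.2172] v=[-0.2256]
Step 56: x=[3.2087] v=[-0.1699]
Step 57: x=[3.2030] v=[-0.1137]
Step 58: x=[3.2001] v=[-0.0572]
Step 59: x=[3.2001] v=[-0.0005]
Step 60: x=[3.2029] v=[0.0562]
First v>=0 after going negative at step 60, time=3.0000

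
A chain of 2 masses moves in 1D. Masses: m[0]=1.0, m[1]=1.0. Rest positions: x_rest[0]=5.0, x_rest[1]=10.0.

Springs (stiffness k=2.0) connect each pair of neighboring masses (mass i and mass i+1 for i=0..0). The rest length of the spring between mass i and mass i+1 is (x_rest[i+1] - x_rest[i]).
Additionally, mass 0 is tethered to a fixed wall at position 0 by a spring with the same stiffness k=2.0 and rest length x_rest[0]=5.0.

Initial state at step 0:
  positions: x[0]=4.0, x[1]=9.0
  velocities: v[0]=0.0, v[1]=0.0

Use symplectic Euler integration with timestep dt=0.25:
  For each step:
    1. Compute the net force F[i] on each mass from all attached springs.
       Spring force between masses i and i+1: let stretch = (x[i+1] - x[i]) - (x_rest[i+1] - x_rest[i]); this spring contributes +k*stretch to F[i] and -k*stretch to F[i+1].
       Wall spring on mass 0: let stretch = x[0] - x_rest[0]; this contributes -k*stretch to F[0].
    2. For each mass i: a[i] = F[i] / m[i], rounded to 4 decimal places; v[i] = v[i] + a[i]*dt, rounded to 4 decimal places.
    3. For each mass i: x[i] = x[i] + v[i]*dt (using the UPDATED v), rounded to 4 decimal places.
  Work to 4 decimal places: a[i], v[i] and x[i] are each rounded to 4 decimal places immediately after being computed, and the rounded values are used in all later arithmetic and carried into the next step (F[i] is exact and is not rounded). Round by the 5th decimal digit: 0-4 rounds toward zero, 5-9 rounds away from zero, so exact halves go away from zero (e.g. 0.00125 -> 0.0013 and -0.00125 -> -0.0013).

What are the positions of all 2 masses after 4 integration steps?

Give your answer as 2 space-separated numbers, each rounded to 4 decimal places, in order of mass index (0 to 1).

Step 0: x=[4.0000 9.0000] v=[0.0000 0.0000]
Step 1: x=[4.1250 9.0000] v=[0.5000 0.0000]
Step 2: x=[4.3438 9.0156] v=[0.8750 0.0625]
Step 3: x=[4.6036 9.0723] v=[1.0390 0.2266]
Step 4: x=[4.8465 9.1954] v=[0.9716 0.4923]

Answer: 4.8465 9.1954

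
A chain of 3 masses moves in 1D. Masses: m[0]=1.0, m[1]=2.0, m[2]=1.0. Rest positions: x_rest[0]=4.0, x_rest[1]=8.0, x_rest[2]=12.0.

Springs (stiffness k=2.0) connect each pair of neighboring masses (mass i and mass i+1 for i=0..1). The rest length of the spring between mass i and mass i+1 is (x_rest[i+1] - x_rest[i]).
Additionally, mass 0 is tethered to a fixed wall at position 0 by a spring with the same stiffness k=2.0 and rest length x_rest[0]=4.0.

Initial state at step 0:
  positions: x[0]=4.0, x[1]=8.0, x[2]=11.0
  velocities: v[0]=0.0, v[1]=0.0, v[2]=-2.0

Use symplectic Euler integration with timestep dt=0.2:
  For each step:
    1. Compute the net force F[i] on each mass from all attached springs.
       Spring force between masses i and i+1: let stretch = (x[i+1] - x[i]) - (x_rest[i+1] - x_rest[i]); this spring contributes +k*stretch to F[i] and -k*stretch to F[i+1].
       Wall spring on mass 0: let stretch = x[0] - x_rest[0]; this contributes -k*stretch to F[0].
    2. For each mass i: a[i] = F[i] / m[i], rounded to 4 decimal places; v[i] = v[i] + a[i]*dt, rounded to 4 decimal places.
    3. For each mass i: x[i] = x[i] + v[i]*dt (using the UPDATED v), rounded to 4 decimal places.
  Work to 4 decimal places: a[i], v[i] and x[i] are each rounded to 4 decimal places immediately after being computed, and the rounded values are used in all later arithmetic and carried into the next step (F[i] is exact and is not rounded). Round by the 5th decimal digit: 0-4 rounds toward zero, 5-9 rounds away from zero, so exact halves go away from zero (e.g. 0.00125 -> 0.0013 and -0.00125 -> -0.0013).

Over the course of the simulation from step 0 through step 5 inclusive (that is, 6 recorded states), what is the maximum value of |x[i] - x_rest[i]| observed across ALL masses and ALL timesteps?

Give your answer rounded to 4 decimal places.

Answer: 1.6426

Derivation:
Step 0: x=[4.0000 8.0000 11.0000] v=[0.0000 0.0000 -2.0000]
Step 1: x=[4.0000 7.9600 10.6800] v=[0.0000 -0.2000 -1.6000]
Step 2: x=[3.9968 7.8704 10.4624] v=[-0.0160 -0.4480 -1.0880]
Step 3: x=[3.9837 7.7295 10.3574] v=[-0.0653 -0.7043 -0.5248]
Step 4: x=[3.9516 7.5439 10.3622] v=[-0.1605 -0.9279 0.0240]
Step 5: x=[3.8908 7.3274 10.4615] v=[-0.3042 -1.0827 0.4967]
Max displacement = 1.6426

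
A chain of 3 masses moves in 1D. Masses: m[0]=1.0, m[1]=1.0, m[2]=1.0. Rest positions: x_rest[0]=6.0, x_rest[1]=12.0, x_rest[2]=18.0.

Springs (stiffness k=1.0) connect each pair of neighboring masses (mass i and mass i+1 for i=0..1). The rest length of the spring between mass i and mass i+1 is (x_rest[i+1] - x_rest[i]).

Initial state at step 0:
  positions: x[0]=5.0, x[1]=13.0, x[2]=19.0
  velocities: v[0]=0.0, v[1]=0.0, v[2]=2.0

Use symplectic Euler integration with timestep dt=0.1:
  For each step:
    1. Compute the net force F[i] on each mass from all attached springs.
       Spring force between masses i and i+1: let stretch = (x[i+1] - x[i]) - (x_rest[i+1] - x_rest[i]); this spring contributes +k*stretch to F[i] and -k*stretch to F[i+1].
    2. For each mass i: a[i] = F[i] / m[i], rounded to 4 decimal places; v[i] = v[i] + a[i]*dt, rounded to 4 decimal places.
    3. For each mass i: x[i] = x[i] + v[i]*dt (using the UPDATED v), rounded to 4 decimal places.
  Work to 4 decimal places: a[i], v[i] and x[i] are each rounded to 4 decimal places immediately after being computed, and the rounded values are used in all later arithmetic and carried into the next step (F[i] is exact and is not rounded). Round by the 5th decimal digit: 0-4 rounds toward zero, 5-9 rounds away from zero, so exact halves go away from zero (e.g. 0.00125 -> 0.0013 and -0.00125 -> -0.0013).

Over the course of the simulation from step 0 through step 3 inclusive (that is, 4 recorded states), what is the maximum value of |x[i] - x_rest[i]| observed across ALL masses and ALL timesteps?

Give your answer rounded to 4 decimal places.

Answer: 1.5911

Derivation:
Step 0: x=[5.0000 13.0000 19.0000] v=[0.0000 0.0000 2.0000]
Step 1: x=[5.0200 12.9800 19.2000] v=[0.2000 -0.2000 2.0000]
Step 2: x=[5.0596 12.9426 19.3978] v=[0.3960 -0.3740 1.9780]
Step 3: x=[5.1180 12.8909 19.5911] v=[0.5843 -0.5168 1.9325]
Max displacement = 1.5911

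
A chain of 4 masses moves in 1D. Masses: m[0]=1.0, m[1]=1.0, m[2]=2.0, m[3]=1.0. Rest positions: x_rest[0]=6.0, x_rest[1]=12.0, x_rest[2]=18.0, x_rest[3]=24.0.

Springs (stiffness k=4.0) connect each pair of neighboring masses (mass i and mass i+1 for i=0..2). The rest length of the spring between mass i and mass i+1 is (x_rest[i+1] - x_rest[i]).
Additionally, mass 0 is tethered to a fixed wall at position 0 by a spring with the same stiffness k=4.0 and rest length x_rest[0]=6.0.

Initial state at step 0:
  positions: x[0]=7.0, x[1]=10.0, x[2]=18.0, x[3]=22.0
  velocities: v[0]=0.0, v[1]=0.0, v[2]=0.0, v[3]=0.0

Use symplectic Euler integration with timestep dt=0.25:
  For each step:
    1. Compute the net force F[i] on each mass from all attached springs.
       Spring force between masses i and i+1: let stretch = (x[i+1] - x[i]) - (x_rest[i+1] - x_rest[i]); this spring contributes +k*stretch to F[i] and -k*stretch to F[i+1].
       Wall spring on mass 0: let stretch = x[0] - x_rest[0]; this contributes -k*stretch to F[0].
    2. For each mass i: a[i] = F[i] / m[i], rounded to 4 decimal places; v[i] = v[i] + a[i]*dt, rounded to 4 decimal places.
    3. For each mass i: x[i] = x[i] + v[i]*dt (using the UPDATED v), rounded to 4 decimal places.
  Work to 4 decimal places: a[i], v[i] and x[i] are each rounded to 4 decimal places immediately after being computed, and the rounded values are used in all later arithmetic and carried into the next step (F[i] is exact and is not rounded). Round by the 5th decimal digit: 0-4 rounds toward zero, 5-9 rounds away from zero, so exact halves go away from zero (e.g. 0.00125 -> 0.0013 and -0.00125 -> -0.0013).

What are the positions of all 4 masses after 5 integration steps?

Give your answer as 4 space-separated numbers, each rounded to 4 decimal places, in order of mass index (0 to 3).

Answer: 6.3736 10.7569 17.2156 24.0963

Derivation:
Step 0: x=[7.0000 10.0000 18.0000 22.0000] v=[0.0000 0.0000 0.0000 0.0000]
Step 1: x=[6.0000 11.2500 17.5000 22.5000] v=[-4.0000 5.0000 -2.0000 2.0000]
Step 2: x=[4.8125 12.7500 16.8438 23.2500] v=[-4.7500 6.0000 -2.6250 3.0000]
Step 3: x=[4.4063 13.2891 16.4766 23.8985] v=[-1.6250 2.1563 -1.4688 2.5938]
Step 4: x=[5.1192 12.4044 16.6387 24.1915] v=[2.8515 -3.5390 0.6484 1.1719]
Step 5: x=[6.3736 10.7569 17.2156 24.0963] v=[5.0175 -6.5899 2.3077 -0.3809]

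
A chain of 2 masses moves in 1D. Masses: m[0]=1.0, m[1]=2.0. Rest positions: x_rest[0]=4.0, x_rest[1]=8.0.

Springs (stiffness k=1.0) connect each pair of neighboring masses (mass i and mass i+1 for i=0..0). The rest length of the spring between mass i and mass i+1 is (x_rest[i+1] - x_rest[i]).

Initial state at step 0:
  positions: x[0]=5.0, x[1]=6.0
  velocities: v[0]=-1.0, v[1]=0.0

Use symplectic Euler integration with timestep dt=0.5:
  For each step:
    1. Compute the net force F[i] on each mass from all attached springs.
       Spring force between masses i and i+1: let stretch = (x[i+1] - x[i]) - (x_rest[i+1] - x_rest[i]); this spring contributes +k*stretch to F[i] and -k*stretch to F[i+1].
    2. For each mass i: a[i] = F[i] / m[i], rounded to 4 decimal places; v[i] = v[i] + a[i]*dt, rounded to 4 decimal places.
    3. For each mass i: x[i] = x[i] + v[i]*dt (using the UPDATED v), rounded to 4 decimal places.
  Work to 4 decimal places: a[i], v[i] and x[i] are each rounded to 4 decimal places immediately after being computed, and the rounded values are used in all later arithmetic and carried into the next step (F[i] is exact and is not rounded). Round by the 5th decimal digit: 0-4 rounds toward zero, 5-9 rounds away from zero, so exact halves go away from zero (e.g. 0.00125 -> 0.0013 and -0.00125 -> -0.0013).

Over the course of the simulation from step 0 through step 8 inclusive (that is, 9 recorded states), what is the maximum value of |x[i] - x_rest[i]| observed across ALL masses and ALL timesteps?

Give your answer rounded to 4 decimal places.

Step 0: x=[5.0000 6.0000] v=[-1.0000 0.0000]
Step 1: x=[3.7500 6.3750] v=[-2.5000 0.7500]
Step 2: x=[2.1563 6.9219] v=[-3.1875 1.0938]
Step 3: x=[0.7540 7.3731] v=[-2.8047 0.9024]
Step 4: x=[0.0064 7.4969] v=[-1.4952 0.2476]
Step 5: x=[0.1315 7.1844] v=[0.2501 -0.6251]
Step 6: x=[1.0198 6.4902] v=[1.7766 -1.3884]
Step 7: x=[2.2757 5.6122] v=[2.5118 -1.7560]
Step 8: x=[3.3658 4.8172] v=[2.1801 -1.5901]
Max displacement = 3.9936

Answer: 3.9936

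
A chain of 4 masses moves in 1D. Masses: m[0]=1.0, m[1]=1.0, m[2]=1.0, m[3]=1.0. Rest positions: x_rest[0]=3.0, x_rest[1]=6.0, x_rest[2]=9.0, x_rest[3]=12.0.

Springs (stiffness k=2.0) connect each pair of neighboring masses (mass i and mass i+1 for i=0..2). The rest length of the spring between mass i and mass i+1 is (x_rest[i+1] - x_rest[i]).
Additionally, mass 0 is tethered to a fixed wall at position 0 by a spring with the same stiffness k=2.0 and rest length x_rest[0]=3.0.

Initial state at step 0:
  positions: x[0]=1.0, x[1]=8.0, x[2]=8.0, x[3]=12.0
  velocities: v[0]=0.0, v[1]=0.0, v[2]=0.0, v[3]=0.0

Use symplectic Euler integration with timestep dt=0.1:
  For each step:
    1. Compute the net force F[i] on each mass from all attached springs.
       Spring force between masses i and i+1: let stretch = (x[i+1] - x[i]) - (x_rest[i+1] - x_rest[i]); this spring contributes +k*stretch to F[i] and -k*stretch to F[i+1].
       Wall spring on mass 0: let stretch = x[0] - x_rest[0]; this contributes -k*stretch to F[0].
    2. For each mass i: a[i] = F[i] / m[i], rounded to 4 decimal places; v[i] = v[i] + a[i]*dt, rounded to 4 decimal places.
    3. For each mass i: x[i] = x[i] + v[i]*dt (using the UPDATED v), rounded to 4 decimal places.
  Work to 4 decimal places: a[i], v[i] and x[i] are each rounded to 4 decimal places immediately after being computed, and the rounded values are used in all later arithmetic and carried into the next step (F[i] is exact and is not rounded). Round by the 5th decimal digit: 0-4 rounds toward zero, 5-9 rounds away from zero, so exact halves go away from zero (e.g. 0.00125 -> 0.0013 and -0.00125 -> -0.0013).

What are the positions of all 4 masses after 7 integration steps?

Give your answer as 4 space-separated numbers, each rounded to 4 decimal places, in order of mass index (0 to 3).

Step 0: x=[1.0000 8.0000 8.0000 12.0000] v=[0.0000 0.0000 0.0000 0.0000]
Step 1: x=[1.1200 7.8600 8.0800 11.9800] v=[1.2000 -1.4000 0.8000 -0.2000]
Step 2: x=[1.3524 7.5896 8.2336 11.9420] v=[2.3240 -2.7040 1.5360 -0.3800]
Step 3: x=[1.6825 7.2073 8.4485 11.8898] v=[3.3010 -3.8226 2.1489 -0.5217]
Step 4: x=[2.0895 6.7394 8.7074 11.8288] v=[4.0695 -4.6793 2.5889 -0.6100]
Step 5: x=[2.5477 6.2178 8.9894 11.7654] v=[4.5816 -5.2157 2.8196 -0.6343]
Step 6: x=[3.0283 5.6783 9.2715 11.7065] v=[4.8061 -5.3954 2.8205 -0.5895]
Step 7: x=[3.5013 5.1576 9.5304 11.6589] v=[4.7304 -5.2068 2.5889 -0.4765]

Answer: 3.5013 5.1576 9.5304 11.6589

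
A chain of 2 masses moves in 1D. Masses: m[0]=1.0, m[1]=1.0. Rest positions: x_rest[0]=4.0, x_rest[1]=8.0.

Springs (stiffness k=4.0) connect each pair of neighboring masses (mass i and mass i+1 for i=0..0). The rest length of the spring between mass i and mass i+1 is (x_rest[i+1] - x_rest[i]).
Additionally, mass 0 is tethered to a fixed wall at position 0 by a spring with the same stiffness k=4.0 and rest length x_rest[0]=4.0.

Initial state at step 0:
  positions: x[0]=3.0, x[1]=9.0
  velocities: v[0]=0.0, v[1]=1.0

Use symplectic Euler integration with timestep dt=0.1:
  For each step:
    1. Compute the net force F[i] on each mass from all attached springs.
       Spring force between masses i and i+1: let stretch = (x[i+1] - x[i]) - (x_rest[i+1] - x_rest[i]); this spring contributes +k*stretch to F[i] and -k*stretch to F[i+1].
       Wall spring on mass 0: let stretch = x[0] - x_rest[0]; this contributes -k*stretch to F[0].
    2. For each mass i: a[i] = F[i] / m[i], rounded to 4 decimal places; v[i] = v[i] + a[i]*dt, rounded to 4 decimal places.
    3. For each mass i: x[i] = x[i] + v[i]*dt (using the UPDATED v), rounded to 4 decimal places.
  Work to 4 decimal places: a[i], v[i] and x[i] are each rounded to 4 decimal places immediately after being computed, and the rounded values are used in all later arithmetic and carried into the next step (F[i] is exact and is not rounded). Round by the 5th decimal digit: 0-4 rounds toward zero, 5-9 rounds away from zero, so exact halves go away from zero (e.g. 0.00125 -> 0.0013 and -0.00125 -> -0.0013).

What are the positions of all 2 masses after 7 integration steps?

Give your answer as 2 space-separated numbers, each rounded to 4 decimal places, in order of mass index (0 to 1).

Answer: 5.1766 8.1198

Derivation:
Step 0: x=[3.0000 9.0000] v=[0.0000 1.0000]
Step 1: x=[3.1200 9.0200] v=[1.2000 0.2000]
Step 2: x=[3.3512 8.9640] v=[2.3120 -0.5600]
Step 3: x=[3.6729 8.8435] v=[3.2166 -1.2051]
Step 4: x=[4.0545 8.6762] v=[3.8157 -1.6733]
Step 5: x=[4.4588 8.4840] v=[4.0426 -1.9220]
Step 6: x=[4.8457 8.2908] v=[3.8692 -1.9321]
Step 7: x=[5.1766 8.1198] v=[3.3090 -1.7101]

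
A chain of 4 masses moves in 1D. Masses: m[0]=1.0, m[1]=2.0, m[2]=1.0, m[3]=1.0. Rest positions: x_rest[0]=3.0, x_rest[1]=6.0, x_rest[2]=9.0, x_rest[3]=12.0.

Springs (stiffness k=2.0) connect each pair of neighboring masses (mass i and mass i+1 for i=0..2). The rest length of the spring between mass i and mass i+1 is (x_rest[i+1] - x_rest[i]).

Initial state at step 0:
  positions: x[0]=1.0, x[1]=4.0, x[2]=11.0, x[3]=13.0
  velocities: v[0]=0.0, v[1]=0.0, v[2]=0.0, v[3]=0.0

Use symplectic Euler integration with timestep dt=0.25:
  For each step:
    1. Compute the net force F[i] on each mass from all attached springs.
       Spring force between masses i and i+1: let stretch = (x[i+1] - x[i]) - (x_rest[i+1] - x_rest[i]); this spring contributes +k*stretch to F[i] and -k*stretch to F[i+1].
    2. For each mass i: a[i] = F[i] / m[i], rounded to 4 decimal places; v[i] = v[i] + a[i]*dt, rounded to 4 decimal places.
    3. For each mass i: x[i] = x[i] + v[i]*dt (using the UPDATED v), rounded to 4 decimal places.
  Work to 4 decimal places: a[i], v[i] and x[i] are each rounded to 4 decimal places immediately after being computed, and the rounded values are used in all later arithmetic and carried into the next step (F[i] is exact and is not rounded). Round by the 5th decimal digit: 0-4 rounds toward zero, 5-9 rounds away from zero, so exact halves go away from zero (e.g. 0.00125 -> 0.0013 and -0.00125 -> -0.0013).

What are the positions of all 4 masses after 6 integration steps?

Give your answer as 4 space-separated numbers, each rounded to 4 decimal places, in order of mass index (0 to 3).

Answer: 2.3076 5.9596 7.1516 11.6217

Derivation:
Step 0: x=[1.0000 4.0000 11.0000 13.0000] v=[0.0000 0.0000 0.0000 0.0000]
Step 1: x=[1.0000 4.2500 10.3750 13.1250] v=[0.0000 1.0000 -2.5000 0.5000]
Step 2: x=[1.0313 4.6797 9.3281 13.2813] v=[0.1250 1.7188 -4.1875 0.6250]
Step 3: x=[1.1436 5.1719 8.1943 13.3184] v=[0.4492 1.9688 -4.5351 0.1484]
Step 4: x=[1.3845 5.6012 7.3232 13.0900] v=[0.9634 1.7173 -3.4843 -0.9137]
Step 5: x=[1.7775 5.8746 6.9577 12.5157] v=[1.5718 1.0936 -1.4619 -2.2971]
Step 6: x=[2.3076 5.9596 7.1516 11.6217] v=[2.1204 0.3401 0.7756 -3.5761]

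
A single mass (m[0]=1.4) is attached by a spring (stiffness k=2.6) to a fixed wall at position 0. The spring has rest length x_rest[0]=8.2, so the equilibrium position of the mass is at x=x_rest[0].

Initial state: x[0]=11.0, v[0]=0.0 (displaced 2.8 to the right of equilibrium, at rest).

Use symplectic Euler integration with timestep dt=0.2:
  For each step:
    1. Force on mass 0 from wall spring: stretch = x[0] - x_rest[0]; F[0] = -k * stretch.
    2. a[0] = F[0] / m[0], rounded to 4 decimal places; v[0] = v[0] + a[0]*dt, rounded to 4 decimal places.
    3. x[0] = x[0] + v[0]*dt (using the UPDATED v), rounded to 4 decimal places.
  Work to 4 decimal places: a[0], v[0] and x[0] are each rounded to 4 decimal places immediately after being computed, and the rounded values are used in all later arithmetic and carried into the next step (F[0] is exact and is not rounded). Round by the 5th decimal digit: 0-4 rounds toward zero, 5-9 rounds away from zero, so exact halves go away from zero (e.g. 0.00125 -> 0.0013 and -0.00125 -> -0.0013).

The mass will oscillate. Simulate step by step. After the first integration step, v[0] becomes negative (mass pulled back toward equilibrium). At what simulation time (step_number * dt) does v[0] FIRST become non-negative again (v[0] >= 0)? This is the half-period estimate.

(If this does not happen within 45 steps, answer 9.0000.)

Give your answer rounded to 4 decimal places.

Step 0: x=[11.0000] v=[0.0000]
Step 1: x=[10.7920] v=[-1.0400]
Step 2: x=[10.3915] v=[-2.0027]
Step 3: x=[9.8282] v=[-2.8167]
Step 4: x=[9.1439] v=[-3.4215]
Step 5: x=[8.3895] v=[-3.7721]
Step 6: x=[7.6210] v=[-3.8425]
Step 7: x=[6.8955] v=[-3.6274]
Step 8: x=[6.2669] v=[-3.1429]
Step 9: x=[5.7819] v=[-2.4249]
Step 10: x=[5.4766] v=[-1.5267]
Step 11: x=[5.3736] v=[-0.5152]
Step 12: x=[5.4805] v=[0.5346]
First v>=0 after going negative at step 12, time=2.4000

Answer: 2.4000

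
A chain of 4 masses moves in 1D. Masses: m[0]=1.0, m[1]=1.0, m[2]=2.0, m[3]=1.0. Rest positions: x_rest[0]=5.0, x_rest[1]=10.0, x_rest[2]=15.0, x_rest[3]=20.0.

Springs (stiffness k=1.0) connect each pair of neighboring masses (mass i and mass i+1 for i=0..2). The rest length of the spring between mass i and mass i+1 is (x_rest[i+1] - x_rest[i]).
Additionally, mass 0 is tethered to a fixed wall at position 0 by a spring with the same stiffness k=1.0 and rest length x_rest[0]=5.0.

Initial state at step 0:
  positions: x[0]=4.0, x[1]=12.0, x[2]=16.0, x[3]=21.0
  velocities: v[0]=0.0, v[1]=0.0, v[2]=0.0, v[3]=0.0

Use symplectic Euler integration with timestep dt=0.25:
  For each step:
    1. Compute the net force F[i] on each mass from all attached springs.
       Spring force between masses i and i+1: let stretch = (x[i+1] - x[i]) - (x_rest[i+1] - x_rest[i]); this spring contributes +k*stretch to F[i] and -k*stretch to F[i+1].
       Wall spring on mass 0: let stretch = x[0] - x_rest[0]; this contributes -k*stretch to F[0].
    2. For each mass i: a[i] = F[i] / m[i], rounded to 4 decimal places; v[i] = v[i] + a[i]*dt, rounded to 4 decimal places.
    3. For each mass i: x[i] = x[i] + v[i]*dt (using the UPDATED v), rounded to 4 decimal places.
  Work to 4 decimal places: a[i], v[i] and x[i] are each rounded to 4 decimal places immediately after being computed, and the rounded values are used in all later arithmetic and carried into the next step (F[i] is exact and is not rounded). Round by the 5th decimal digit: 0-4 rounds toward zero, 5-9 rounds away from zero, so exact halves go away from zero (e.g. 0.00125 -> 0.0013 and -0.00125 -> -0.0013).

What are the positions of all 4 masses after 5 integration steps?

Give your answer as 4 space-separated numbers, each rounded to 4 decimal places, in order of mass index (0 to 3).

Step 0: x=[4.0000 12.0000 16.0000 21.0000] v=[0.0000 0.0000 0.0000 0.0000]
Step 1: x=[4.2500 11.7500 16.0313 21.0000] v=[1.0000 -1.0000 0.1250 0.0000]
Step 2: x=[4.7031 11.2988 16.0840 21.0020] v=[1.8125 -1.8047 0.2109 0.0078]
Step 3: x=[5.2745 10.7345 16.1409 21.0091] v=[2.2857 -2.2573 0.2275 0.0283]
Step 4: x=[5.8575 10.1668 16.1810 21.0244] v=[2.3321 -2.2707 0.1602 0.0613]
Step 5: x=[6.3438 9.7057 16.1845 21.0495] v=[1.9451 -1.8445 0.0139 0.1005]

Answer: 6.3438 9.7057 16.1845 21.0495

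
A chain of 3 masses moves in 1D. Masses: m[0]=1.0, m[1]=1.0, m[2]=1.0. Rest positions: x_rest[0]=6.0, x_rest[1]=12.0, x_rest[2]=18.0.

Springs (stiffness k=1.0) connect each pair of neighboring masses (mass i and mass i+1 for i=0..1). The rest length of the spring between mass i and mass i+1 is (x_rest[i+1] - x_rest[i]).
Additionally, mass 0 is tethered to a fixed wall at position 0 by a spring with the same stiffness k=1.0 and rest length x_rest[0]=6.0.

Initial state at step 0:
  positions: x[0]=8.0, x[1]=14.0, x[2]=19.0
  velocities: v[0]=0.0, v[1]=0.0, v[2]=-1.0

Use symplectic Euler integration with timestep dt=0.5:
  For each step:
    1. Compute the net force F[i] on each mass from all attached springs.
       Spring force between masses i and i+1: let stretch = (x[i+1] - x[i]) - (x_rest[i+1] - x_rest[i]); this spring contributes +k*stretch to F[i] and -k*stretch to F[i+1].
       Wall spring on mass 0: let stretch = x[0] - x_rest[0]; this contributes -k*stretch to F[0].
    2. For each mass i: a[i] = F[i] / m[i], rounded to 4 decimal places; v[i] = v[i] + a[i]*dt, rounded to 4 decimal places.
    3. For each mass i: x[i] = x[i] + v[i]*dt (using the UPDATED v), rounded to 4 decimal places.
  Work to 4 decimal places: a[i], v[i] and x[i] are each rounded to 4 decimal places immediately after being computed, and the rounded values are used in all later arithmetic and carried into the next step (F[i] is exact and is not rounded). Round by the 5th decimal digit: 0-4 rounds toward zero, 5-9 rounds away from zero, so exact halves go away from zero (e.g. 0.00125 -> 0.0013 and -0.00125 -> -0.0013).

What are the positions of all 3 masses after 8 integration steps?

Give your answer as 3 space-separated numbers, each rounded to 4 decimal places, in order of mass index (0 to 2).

Step 0: x=[8.0000 14.0000 19.0000] v=[0.0000 0.0000 -1.0000]
Step 1: x=[7.5000 13.7500 18.7500] v=[-1.0000 -0.5000 -0.5000]
Step 2: x=[6.6875 13.1875 18.7500] v=[-1.6250 -1.1250 0.0000]
Step 3: x=[5.8281 12.3906 18.8594] v=[-1.7188 -1.5938 0.2188]
Step 4: x=[5.1523 11.5703 18.8516] v=[-1.3516 -1.6407 -0.0156]
Step 5: x=[4.7929 10.9658 18.5235] v=[-0.7188 -1.2091 -0.6563]
Step 6: x=[4.7785 10.7075 17.8059] v=[-0.0288 -0.5167 -1.4352]
Step 7: x=[5.0518 10.7415 16.8137] v=[0.5465 0.0680 -1.9844]
Step 8: x=[5.4846 10.8712 15.8035] v=[0.8655 0.2593 -2.0205]

Answer: 5.4846 10.8712 15.8035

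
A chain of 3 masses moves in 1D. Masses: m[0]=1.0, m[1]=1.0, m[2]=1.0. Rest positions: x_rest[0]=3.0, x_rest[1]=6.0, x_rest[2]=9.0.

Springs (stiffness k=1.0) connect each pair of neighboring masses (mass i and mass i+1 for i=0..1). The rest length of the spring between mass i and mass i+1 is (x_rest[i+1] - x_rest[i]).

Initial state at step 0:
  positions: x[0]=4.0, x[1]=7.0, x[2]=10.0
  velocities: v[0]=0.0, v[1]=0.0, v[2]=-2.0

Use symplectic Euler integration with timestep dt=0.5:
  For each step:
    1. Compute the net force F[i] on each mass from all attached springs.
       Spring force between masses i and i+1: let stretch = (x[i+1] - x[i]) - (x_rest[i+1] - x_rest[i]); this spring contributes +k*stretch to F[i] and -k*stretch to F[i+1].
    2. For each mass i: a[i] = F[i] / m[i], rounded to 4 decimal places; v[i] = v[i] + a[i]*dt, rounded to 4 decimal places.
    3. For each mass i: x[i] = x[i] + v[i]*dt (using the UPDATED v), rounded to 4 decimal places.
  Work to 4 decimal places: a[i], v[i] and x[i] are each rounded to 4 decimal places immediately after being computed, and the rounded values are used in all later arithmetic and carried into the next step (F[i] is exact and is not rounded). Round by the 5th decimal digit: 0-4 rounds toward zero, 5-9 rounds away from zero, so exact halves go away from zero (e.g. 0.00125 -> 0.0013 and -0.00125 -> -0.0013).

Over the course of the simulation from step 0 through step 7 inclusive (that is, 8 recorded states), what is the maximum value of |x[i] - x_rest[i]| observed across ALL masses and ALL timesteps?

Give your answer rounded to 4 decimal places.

Step 0: x=[4.0000 7.0000 10.0000] v=[0.0000 0.0000 -2.0000]
Step 1: x=[4.0000 7.0000 9.0000] v=[0.0000 0.0000 -2.0000]
Step 2: x=[4.0000 6.7500 8.2500] v=[0.0000 -0.5000 -1.5000]
Step 3: x=[3.9375 6.1875 7.8750] v=[-0.1250 -1.1250 -0.7500]
Step 4: x=[3.6875 5.4844 7.8281] v=[-0.5000 -1.4063 -0.0938]
Step 5: x=[3.1367 4.9180 7.9453] v=[-1.1016 -1.1329 0.2344]
Step 6: x=[2.2812 4.6631 8.0557] v=[-1.7110 -0.5099 0.2208]
Step 7: x=[1.2712 4.6608 8.0680] v=[-2.0201 -0.0046 0.0245]
Max displacement = 1.7288

Answer: 1.7288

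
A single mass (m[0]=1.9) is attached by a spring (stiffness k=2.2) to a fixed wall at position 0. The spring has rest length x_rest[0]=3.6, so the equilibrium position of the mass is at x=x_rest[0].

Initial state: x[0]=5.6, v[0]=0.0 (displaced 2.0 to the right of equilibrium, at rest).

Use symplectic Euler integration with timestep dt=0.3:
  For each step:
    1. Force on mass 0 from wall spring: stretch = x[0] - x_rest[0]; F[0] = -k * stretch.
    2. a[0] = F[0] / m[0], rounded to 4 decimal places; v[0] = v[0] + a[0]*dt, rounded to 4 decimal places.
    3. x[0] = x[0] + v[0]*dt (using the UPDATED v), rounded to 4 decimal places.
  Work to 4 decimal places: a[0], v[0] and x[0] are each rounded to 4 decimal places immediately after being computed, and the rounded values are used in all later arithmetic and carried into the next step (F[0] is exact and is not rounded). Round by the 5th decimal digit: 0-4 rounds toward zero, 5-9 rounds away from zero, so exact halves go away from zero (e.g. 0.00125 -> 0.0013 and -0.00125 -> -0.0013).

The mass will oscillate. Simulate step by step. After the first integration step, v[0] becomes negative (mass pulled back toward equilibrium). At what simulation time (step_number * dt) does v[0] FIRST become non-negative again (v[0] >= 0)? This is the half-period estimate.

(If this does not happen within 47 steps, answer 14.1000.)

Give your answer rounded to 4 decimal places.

Answer: 3.0000

Derivation:
Step 0: x=[5.6000] v=[0.0000]
Step 1: x=[5.3916] v=[-0.6947]
Step 2: x=[4.9965] v=[-1.3171]
Step 3: x=[4.4558] v=[-1.8022]
Step 4: x=[3.8260] v=[-2.0995]
Step 5: x=[3.1726] v=[-2.1780]
Step 6: x=[2.5638] v=[-2.0295]
Step 7: x=[2.0629] v=[-1.6696]
Step 8: x=[1.7222] v=[-1.1357]
Step 9: x=[1.5772] v=[-0.4834]
Step 10: x=[1.6430] v=[0.2193]
First v>=0 after going negative at step 10, time=3.0000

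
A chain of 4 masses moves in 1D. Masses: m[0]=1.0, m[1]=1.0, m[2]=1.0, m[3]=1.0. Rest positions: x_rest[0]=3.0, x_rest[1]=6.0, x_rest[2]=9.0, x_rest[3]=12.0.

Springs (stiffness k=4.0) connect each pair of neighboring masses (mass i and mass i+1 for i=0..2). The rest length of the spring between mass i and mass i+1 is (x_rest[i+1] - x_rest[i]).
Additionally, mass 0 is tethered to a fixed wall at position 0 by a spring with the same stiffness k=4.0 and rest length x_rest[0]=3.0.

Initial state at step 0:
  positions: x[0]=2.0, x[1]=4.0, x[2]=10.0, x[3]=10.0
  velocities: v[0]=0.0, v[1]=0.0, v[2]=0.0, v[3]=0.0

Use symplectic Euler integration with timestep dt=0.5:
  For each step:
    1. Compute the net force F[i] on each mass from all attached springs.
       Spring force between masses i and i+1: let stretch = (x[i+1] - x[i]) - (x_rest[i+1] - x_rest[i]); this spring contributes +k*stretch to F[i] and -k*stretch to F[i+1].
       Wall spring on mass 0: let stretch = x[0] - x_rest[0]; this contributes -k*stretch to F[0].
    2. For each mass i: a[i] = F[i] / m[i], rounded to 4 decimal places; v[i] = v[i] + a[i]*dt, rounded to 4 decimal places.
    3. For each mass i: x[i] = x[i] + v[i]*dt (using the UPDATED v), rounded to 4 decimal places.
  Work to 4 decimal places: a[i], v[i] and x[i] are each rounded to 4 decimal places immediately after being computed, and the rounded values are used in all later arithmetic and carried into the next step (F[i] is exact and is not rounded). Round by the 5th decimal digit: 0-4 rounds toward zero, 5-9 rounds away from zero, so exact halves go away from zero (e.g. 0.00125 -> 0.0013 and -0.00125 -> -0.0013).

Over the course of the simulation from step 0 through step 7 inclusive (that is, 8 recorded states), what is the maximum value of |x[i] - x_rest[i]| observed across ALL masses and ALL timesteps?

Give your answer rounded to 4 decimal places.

Answer: 5.0000

Derivation:
Step 0: x=[2.0000 4.0000 10.0000 10.0000] v=[0.0000 0.0000 0.0000 0.0000]
Step 1: x=[2.0000 8.0000 4.0000 13.0000] v=[0.0000 8.0000 -12.0000 6.0000]
Step 2: x=[6.0000 2.0000 11.0000 10.0000] v=[8.0000 -12.0000 14.0000 -6.0000]
Step 3: x=[0.0000 9.0000 8.0000 11.0000] v=[-12.0000 14.0000 -6.0000 2.0000]
Step 4: x=[3.0000 6.0000 9.0000 12.0000] v=[6.0000 -6.0000 2.0000 2.0000]
Step 5: x=[6.0000 3.0000 10.0000 13.0000] v=[6.0000 -6.0000 2.0000 2.0000]
Step 6: x=[0.0000 10.0000 7.0000 14.0000] v=[-12.0000 14.0000 -6.0000 2.0000]
Step 7: x=[4.0000 4.0000 14.0000 11.0000] v=[8.0000 -12.0000 14.0000 -6.0000]
Max displacement = 5.0000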